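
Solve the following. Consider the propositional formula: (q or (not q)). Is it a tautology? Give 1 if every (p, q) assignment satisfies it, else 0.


Check all 4 assignments:
p=0, q=0: 1
p=0, q=1: 1
p=1, q=0: 1
p=1, q=1: 1
Satisfying count = 4/4.
Tautology iff count = 4: yes.

1


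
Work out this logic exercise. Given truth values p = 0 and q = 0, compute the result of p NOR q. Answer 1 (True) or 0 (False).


p = 0, q = 0
Operation: p NOR q
Evaluate: 0 NOR 0 = 1

1


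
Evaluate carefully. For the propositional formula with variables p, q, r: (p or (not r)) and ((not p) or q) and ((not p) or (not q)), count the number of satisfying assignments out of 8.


Evaluate all 8 assignments for p, q, r:
p=0, q=0, r=0: 1
p=0, q=0, r=1: 0
p=0, q=1, r=0: 1
p=0, q=1, r=1: 0
p=1, q=0, r=0: 0
p=1, q=0, r=1: 0
p=1, q=1, r=0: 0
p=1, q=1, r=1: 0
Satisfying count = 2

2


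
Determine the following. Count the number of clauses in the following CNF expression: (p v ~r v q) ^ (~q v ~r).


A CNF formula is a conjunction of clauses.
Clauses are separated by ^.
Counting the conjuncts: 2 clauses.

2


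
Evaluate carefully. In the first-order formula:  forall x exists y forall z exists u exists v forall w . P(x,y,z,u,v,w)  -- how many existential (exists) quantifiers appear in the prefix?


Quantifier prefix: forall x exists y forall z exists u exists v forall w
Mark each quantifier type:
  U E U E E U
Universal count = 3, Existential count = 3
Asked for existential (exists) quantifiers: 3

3


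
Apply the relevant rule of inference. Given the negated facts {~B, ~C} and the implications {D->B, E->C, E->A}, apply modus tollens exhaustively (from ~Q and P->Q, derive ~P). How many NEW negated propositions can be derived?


Initial negated facts: {~B, ~C}
Apply modus tollens to closure:
  ~B and D->B  =>  ~D
  ~C and E->C  =>  ~E
Final negated: {~B, ~C, ~D, ~E}
New negations: {~D, ~E}
Count = 2

2


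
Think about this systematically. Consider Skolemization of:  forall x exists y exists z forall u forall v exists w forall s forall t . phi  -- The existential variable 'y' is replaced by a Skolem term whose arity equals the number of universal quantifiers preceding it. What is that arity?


Quantifier prefix: forall x exists y exists z forall u forall v exists w forall s forall t
'y' is existentially quantified at position 2.
Universal variables preceding it: x
Skolem function arity = 1

1


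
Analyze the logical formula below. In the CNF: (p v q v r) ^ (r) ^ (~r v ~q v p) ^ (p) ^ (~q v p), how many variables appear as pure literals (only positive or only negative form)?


Check each variable for pure literal status:
p: pure positive
q: mixed (not pure)
r: mixed (not pure)
Pure literal count = 1

1


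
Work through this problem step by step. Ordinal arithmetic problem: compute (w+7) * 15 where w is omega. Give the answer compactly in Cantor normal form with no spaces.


Compute (w+7) * 15.
Ordinal * is associative and left-distributive over +, but NOT commutative; for finite n>1, n*w = w but w*n stays w*n.
(w+7) * 15 = (w+7) repeated 15 times. Each intermediate +7 is absorbed by the following w; only the last survives: w*15+7.
Result = w*15+7

w*15+7


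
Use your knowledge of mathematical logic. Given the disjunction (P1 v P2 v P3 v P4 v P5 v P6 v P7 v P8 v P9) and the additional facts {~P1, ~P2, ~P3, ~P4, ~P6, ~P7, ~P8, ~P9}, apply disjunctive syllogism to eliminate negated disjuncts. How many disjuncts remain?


Original disjuncts (9): P1, P2, P3, P4, P5, P6, P7, P8, P9
Negated (eliminate): ~P1, ~P2, ~P3, ~P4, ~P6, ~P7, ~P8, ~P9
Remaining disjuncts: P5
Count = 9 - 8 = 1

1


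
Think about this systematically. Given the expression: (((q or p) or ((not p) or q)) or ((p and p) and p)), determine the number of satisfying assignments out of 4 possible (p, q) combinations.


Check all 4 assignments:
p=0, q=0: 1
p=0, q=1: 1
p=1, q=0: 1
p=1, q=1: 1
Count of True = 4

4


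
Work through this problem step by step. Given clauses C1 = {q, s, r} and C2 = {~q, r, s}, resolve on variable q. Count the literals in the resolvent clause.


Remove q from C1 and ~q from C2.
C1 remainder: {s, r}
C2 remainder: {r, s}
Union (resolvent): {r, s}
Resolvent has 2 literal(s).

2


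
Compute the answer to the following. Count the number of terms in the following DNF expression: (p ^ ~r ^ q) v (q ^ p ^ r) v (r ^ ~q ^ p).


A DNF formula is a disjunction of terms (conjunctions).
Terms are separated by v.
Counting the disjuncts: 3 terms.

3


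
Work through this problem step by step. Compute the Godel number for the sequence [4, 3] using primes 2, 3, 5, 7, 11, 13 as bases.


Encode each element as an exponent of the corresponding prime:
  2^4 = 16
  3^3 = 27
Product = 16 * 27 = 432

432


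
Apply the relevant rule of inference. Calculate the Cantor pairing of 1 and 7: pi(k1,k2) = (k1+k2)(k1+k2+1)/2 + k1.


k1 + k2 = 8
(k1+k2)(k1+k2+1)/2 = 8 * 9 / 2 = 36
pi = 36 + 1 = 37

37


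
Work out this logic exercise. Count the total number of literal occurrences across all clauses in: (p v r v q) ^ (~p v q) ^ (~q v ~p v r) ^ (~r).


Counting literals in each clause:
Clause 1: 3 literal(s)
Clause 2: 2 literal(s)
Clause 3: 3 literal(s)
Clause 4: 1 literal(s)
Total = 9

9


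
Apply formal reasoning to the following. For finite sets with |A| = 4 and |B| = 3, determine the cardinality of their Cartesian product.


The Cartesian product A x B contains all ordered pairs (a, b).
|A x B| = |A| * |B| = 4 * 3 = 12

12


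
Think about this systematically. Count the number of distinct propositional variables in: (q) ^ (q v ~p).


Identify each variable that appears in the formula.
Variables found: p, q
Count = 2

2


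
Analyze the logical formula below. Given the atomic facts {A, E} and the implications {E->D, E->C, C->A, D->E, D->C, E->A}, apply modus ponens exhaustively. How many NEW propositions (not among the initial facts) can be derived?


Initial facts: {A, E}
Apply modus ponens to closure:
  E and E->D  =>  D
  E and E->C  =>  C
Final known: {A, C, D, E}
New propositions: {C, D}
Count = 2

2


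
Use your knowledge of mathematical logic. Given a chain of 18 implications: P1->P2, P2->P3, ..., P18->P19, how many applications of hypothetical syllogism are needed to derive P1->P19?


With 18 implications in a chain connecting 19 propositions:
P1->P2, P2->P3, ..., P18->P19
Steps needed = (number of implications) - 1 = 18 - 1 = 17

17


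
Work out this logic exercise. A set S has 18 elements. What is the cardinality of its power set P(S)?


The power set of a set with n elements has 2^n elements.
|P(S)| = 2^18 = 262144

262144


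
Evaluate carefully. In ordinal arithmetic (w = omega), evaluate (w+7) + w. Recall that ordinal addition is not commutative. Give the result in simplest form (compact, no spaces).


Compute (w+7) + w.
Ordinal + is associative but NOT commutative; for finite n>0, n + w = w but w + n stays w+n.
(w+7) + w = w + (7+w) = w + w = w*2 (the finite tail 7 is absorbed by the right w).
Result = w*2

w*2


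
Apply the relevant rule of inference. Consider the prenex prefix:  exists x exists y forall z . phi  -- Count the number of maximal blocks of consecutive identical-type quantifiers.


Quantifier-type sequence: E E A  (A=forall, E=exists)
Group into maximal same-type runs:
  Ex2 | Ax1
Number of blocks = 2

2


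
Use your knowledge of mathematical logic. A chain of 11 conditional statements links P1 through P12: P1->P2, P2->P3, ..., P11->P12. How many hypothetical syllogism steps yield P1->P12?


With 11 implications in a chain connecting 12 propositions:
P1->P2, P2->P3, ..., P11->P12
Steps needed = (number of implications) - 1 = 11 - 1 = 10

10


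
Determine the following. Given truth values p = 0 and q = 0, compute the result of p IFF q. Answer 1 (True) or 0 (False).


p = 0, q = 0
Operation: p IFF q
Evaluate: 0 IFF 0 = 1

1


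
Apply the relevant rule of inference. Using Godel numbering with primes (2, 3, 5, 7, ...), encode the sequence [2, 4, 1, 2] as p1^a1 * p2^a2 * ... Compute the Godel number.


Encode each element as an exponent of the corresponding prime:
  2^2 = 4
  3^4 = 81
  5^1 = 5
  7^2 = 49
Product = 4 * 81 * 5 * 49 = 79380

79380


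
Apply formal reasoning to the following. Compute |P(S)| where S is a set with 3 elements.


The power set of a set with n elements has 2^n elements.
|P(S)| = 2^3 = 8

8


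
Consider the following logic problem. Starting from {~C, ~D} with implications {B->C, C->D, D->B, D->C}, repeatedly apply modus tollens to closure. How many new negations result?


Initial negated facts: {~C, ~D}
Apply modus tollens to closure:
  ~C and B->C  =>  ~B
Final negated: {~B, ~C, ~D}
New negations: {~B}
Count = 1

1


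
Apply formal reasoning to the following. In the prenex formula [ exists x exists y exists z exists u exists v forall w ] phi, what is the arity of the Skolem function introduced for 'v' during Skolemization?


Quantifier prefix: exists x exists y exists z exists u exists v forall w
'v' is existentially quantified at position 5.
No universal quantifiers precede it.
Skolem function arity = 0 (a Skolem constant)

0


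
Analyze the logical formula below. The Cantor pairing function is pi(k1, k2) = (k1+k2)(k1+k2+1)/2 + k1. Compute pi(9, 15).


k1 + k2 = 24
(k1+k2)(k1+k2+1)/2 = 24 * 25 / 2 = 300
pi = 300 + 9 = 309

309


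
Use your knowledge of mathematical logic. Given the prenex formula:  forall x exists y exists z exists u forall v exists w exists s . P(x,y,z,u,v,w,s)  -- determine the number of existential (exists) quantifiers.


Quantifier prefix: forall x exists y exists z exists u forall v exists w exists s
Mark each quantifier type:
  U E E E U E E
Universal count = 2, Existential count = 5
Asked for existential (exists) quantifiers: 5

5


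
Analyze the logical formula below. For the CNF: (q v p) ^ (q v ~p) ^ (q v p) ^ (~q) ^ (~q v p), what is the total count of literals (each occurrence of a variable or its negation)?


Counting literals in each clause:
Clause 1: 2 literal(s)
Clause 2: 2 literal(s)
Clause 3: 2 literal(s)
Clause 4: 1 literal(s)
Clause 5: 2 literal(s)
Total = 9

9


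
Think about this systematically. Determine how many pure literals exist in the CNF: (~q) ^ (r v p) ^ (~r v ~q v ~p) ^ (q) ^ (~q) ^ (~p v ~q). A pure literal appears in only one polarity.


Check each variable for pure literal status:
p: mixed (not pure)
q: mixed (not pure)
r: mixed (not pure)
Pure literal count = 0

0


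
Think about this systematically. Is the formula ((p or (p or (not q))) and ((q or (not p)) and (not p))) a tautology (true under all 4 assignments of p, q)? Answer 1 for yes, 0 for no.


Check all 4 assignments:
p=0, q=0: 1
p=0, q=1: 0
p=1, q=0: 0
p=1, q=1: 0
Satisfying count = 1/4.
Tautology iff count = 4: no.

0


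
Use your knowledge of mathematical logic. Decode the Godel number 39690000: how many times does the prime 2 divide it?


Factorize 39690000 by dividing by 2 repeatedly.
Division steps: 2 divides 39690000 exactly 4 time(s).
Exponent of 2 = 4

4


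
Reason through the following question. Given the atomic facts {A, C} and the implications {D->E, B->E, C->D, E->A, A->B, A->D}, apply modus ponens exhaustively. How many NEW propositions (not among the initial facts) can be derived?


Initial facts: {A, C}
Apply modus ponens to closure:
  C and C->D  =>  D
  A and A->B  =>  B
  D and D->E  =>  E
Final known: {A, B, C, D, E}
New propositions: {B, D, E}
Count = 3

3


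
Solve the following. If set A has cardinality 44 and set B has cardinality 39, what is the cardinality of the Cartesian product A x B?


The Cartesian product A x B contains all ordered pairs (a, b).
|A x B| = |A| * |B| = 44 * 39 = 1716

1716


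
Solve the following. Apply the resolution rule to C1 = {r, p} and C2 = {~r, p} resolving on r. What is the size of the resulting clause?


Remove r from C1 and ~r from C2.
C1 remainder: {p}
C2 remainder: {p}
Union (resolvent): {p}
Resolvent has 1 literal(s).

1


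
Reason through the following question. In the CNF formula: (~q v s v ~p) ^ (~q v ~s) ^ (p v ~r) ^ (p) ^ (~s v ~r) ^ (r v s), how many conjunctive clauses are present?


A CNF formula is a conjunction of clauses.
Clauses are separated by ^.
Counting the conjuncts: 6 clauses.

6


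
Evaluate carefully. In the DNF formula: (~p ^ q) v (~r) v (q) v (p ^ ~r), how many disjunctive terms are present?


A DNF formula is a disjunction of terms (conjunctions).
Terms are separated by v.
Counting the disjuncts: 4 terms.

4


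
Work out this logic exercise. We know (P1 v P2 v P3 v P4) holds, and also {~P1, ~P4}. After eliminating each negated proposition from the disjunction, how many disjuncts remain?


Original disjuncts (4): P1, P2, P3, P4
Negated (eliminate): ~P1, ~P4
Remaining disjuncts: P2, P3
Count = 4 - 2 = 2

2


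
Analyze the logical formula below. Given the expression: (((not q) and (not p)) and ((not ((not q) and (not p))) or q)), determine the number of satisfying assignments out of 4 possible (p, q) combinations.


Check all 4 assignments:
p=0, q=0: 0
p=0, q=1: 0
p=1, q=0: 0
p=1, q=1: 0
Count of True = 0

0


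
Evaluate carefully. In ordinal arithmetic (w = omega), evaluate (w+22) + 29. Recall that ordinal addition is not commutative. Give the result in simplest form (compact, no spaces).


Compute (w+22) + 29.
Ordinal + is associative but NOT commutative; for finite n>0, n + w = w but w + n stays w+n.
By associativity: (w+22) + 29 = w + (22+29) = w+51.
Result = w+51

w+51


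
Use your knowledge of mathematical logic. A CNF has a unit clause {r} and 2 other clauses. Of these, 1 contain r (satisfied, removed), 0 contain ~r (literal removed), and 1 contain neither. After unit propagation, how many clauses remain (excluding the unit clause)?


Satisfied (removed): 1
Shortened (remain): 0
Unchanged (remain): 1
Remaining = 0 + 1 = 1

1


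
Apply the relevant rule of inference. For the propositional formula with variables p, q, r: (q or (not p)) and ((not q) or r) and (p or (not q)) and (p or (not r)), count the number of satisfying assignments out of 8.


Evaluate all 8 assignments for p, q, r:
p=0, q=0, r=0: 1
p=0, q=0, r=1: 0
p=0, q=1, r=0: 0
p=0, q=1, r=1: 0
p=1, q=0, r=0: 0
p=1, q=0, r=1: 0
p=1, q=1, r=0: 0
p=1, q=1, r=1: 1
Satisfying count = 2

2


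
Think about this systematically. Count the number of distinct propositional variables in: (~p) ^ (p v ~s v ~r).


Identify each variable that appears in the formula.
Variables found: p, r, s
Count = 3

3


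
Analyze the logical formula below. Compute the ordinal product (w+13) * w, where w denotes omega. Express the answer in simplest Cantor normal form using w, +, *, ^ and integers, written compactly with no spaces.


Compute (w+13) * w.
Ordinal * is associative and left-distributive over +, but NOT commutative; for finite n>1, n*w = w but w*n stays w*n.
(w+13) * w = sup{(w+13)*k : k<w} = sup{w*k+13} = w^2 (the +13 tail is absorbed in the limit).
Result = w^2

w^2


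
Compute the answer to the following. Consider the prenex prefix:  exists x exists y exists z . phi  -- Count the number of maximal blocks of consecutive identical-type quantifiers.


Quantifier-type sequence: E E E  (A=forall, E=exists)
Group into maximal same-type runs:
  Ex3
Number of blocks = 1

1


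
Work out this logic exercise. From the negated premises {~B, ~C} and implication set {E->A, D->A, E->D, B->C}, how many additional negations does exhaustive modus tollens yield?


Initial negated facts: {~B, ~C}
Apply modus tollens to closure:
  (no implication fires)
Final negated: {~B, ~C}
New negations: {(none)}
Count = 0

0


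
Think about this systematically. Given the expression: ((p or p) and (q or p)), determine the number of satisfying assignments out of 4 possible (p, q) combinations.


Check all 4 assignments:
p=0, q=0: 0
p=0, q=1: 0
p=1, q=0: 1
p=1, q=1: 1
Count of True = 2

2


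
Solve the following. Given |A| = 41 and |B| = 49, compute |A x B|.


The Cartesian product A x B contains all ordered pairs (a, b).
|A x B| = |A| * |B| = 41 * 49 = 2009

2009


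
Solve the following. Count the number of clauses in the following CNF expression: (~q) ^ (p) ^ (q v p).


A CNF formula is a conjunction of clauses.
Clauses are separated by ^.
Counting the conjuncts: 3 clauses.

3


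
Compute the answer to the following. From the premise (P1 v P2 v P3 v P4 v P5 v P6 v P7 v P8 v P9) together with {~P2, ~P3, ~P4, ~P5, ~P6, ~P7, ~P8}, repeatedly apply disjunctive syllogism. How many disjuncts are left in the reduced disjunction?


Original disjuncts (9): P1, P2, P3, P4, P5, P6, P7, P8, P9
Negated (eliminate): ~P2, ~P3, ~P4, ~P5, ~P6, ~P7, ~P8
Remaining disjuncts: P1, P9
Count = 9 - 7 = 2

2


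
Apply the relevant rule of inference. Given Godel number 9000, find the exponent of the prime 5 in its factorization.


Factorize 9000 by dividing by 5 repeatedly.
Division steps: 5 divides 9000 exactly 3 time(s).
Exponent of 5 = 3

3


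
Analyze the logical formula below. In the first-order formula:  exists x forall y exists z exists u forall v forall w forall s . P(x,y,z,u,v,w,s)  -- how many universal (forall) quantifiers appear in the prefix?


Quantifier prefix: exists x forall y exists z exists u forall v forall w forall s
Mark each quantifier type:
  E U E E U U U
Universal count = 4, Existential count = 3
Asked for universal (forall) quantifiers: 4

4


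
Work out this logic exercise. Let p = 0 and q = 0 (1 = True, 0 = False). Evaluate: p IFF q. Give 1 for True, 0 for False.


p = 0, q = 0
Operation: p IFF q
Evaluate: 0 IFF 0 = 1

1


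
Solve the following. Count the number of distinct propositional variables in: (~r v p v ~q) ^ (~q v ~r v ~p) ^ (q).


Identify each variable that appears in the formula.
Variables found: p, q, r
Count = 3

3


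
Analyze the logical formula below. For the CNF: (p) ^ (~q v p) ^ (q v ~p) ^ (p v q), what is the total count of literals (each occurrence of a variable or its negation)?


Counting literals in each clause:
Clause 1: 1 literal(s)
Clause 2: 2 literal(s)
Clause 3: 2 literal(s)
Clause 4: 2 literal(s)
Total = 7

7


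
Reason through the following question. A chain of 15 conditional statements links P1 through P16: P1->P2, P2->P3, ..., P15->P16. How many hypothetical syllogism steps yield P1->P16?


With 15 implications in a chain connecting 16 propositions:
P1->P2, P2->P3, ..., P15->P16
Steps needed = (number of implications) - 1 = 15 - 1 = 14

14


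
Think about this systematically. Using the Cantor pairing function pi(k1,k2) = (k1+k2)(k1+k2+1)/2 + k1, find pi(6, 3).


k1 + k2 = 9
(k1+k2)(k1+k2+1)/2 = 9 * 10 / 2 = 45
pi = 45 + 6 = 51

51


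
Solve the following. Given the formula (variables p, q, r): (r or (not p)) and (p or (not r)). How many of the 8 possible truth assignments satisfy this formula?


Evaluate all 8 assignments for p, q, r:
p=0, q=0, r=0: 1
p=0, q=0, r=1: 0
p=0, q=1, r=0: 1
p=0, q=1, r=1: 0
p=1, q=0, r=0: 0
p=1, q=0, r=1: 1
p=1, q=1, r=0: 0
p=1, q=1, r=1: 1
Satisfying count = 4

4


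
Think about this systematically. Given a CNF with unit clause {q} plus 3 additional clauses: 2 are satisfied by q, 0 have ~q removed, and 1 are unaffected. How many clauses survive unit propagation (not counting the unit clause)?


Satisfied (removed): 2
Shortened (remain): 0
Unchanged (remain): 1
Remaining = 0 + 1 = 1

1


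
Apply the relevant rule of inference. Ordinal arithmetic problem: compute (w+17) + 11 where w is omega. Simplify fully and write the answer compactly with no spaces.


Compute (w+17) + 11.
Ordinal + is associative but NOT commutative; for finite n>0, n + w = w but w + n stays w+n.
By associativity: (w+17) + 11 = w + (17+11) = w+28.
Result = w+28

w+28


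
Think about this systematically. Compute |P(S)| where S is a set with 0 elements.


The power set of a set with n elements has 2^n elements.
|P(S)| = 2^0 = 1

1


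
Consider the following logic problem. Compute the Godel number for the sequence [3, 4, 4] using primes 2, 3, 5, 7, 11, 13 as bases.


Encode each element as an exponent of the corresponding prime:
  2^3 = 8
  3^4 = 81
  5^4 = 625
Product = 8 * 81 * 625 = 405000

405000


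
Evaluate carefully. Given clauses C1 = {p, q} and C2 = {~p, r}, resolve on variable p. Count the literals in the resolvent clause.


Remove p from C1 and ~p from C2.
C1 remainder: {q}
C2 remainder: {r}
Union (resolvent): {q, r}
Resolvent has 2 literal(s).

2


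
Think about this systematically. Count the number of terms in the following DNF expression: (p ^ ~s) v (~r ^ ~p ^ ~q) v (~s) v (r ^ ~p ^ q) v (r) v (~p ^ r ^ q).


A DNF formula is a disjunction of terms (conjunctions).
Terms are separated by v.
Counting the disjuncts: 6 terms.

6


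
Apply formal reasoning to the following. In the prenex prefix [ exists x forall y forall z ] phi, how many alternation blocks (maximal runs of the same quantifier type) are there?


Quantifier-type sequence: E A A  (A=forall, E=exists)
Group into maximal same-type runs:
  Ex1 | Ax2
Number of blocks = 2

2


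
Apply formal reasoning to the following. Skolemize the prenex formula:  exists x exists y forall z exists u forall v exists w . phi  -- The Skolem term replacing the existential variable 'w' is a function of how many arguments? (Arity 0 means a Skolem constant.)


Quantifier prefix: exists x exists y forall z exists u forall v exists w
'w' is existentially quantified at position 6.
Universal variables preceding it: z, v
Skolem function arity = 2

2


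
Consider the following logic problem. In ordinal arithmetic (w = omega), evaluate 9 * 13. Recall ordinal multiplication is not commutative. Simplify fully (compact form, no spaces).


Compute 9 * 13.
Ordinal * is associative and left-distributive over +, but NOT commutative; for finite n>1, n*w = w but w*n stays w*n.
Both finite; ordinal * agrees with natural *: 9 * 13 = 117.
Result = 117

117


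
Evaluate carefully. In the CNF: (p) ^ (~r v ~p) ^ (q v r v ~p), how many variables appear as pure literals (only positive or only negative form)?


Check each variable for pure literal status:
p: mixed (not pure)
q: pure positive
r: mixed (not pure)
Pure literal count = 1

1


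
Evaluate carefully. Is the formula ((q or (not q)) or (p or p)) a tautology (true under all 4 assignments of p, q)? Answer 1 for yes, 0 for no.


Check all 4 assignments:
p=0, q=0: 1
p=0, q=1: 1
p=1, q=0: 1
p=1, q=1: 1
Satisfying count = 4/4.
Tautology iff count = 4: yes.

1


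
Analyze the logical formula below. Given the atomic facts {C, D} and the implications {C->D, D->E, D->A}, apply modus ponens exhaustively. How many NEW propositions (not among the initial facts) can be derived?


Initial facts: {C, D}
Apply modus ponens to closure:
  D and D->E  =>  E
  D and D->A  =>  A
Final known: {A, C, D, E}
New propositions: {A, E}
Count = 2

2


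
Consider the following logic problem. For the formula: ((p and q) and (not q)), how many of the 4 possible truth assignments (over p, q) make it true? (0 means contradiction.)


Check all 4 assignments:
p=0, q=0: 0
p=0, q=1: 0
p=1, q=0: 0
p=1, q=1: 0
Count of True = 0

0


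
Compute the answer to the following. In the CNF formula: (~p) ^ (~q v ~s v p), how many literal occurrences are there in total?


Counting literals in each clause:
Clause 1: 1 literal(s)
Clause 2: 3 literal(s)
Total = 4

4


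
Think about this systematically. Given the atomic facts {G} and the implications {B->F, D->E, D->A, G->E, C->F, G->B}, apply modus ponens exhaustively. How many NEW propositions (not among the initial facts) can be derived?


Initial facts: {G}
Apply modus ponens to closure:
  G and G->E  =>  E
  G and G->B  =>  B
  B and B->F  =>  F
Final known: {B, E, F, G}
New propositions: {B, E, F}
Count = 3

3


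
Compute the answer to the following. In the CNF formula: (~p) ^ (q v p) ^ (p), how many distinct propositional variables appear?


Identify each variable that appears in the formula.
Variables found: p, q
Count = 2

2


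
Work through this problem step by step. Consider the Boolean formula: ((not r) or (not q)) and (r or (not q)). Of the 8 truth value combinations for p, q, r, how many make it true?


Evaluate all 8 assignments for p, q, r:
p=0, q=0, r=0: 1
p=0, q=0, r=1: 1
p=0, q=1, r=0: 0
p=0, q=1, r=1: 0
p=1, q=0, r=0: 1
p=1, q=0, r=1: 1
p=1, q=1, r=0: 0
p=1, q=1, r=1: 0
Satisfying count = 4

4


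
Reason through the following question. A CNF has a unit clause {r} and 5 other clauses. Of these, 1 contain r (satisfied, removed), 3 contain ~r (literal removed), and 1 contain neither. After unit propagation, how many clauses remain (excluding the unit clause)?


Satisfied (removed): 1
Shortened (remain): 3
Unchanged (remain): 1
Remaining = 3 + 1 = 4

4


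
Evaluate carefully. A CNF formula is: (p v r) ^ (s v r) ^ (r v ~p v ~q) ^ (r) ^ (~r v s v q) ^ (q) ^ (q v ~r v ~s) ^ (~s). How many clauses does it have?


A CNF formula is a conjunction of clauses.
Clauses are separated by ^.
Counting the conjuncts: 8 clauses.

8


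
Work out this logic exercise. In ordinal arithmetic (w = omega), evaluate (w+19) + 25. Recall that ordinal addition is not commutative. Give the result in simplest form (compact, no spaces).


Compute (w+19) + 25.
Ordinal + is associative but NOT commutative; for finite n>0, n + w = w but w + n stays w+n.
By associativity: (w+19) + 25 = w + (19+25) = w+44.
Result = w+44

w+44


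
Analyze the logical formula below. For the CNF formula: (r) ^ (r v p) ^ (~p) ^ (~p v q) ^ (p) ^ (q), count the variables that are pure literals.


Check each variable for pure literal status:
p: mixed (not pure)
q: pure positive
r: pure positive
Pure literal count = 2

2


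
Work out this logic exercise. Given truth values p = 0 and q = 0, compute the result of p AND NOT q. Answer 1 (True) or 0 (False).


p = 0, q = 0
Operation: p AND NOT q
Evaluate: 0 AND NOT 0 = 0

0


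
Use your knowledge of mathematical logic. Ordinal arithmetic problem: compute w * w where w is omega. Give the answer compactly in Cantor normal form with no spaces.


Compute w * w.
Ordinal * is associative and left-distributive over +, but NOT commutative; for finite n>1, n*w = w but w*n stays w*n.
w * w = w^2 by definition.
Result = w^2

w^2


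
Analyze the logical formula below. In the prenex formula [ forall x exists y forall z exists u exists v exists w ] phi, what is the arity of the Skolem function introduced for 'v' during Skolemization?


Quantifier prefix: forall x exists y forall z exists u exists v exists w
'v' is existentially quantified at position 5.
Universal variables preceding it: x, z
Skolem function arity = 2

2


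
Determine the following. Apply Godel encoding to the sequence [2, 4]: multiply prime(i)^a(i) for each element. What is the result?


Encode each element as an exponent of the corresponding prime:
  2^2 = 4
  3^4 = 81
Product = 4 * 81 = 324

324


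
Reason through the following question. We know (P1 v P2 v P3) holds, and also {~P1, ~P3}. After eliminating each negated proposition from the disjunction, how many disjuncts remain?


Original disjuncts (3): P1, P2, P3
Negated (eliminate): ~P1, ~P3
Remaining disjuncts: P2
Count = 3 - 2 = 1

1


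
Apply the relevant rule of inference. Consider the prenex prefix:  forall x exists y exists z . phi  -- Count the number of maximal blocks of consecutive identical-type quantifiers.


Quantifier-type sequence: A E E  (A=forall, E=exists)
Group into maximal same-type runs:
  Ax1 | Ex2
Number of blocks = 2

2


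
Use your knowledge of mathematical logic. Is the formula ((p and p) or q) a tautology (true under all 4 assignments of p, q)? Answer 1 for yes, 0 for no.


Check all 4 assignments:
p=0, q=0: 0
p=0, q=1: 1
p=1, q=0: 1
p=1, q=1: 1
Satisfying count = 3/4.
Tautology iff count = 4: no.

0


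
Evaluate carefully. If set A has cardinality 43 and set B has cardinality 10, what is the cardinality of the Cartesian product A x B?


The Cartesian product A x B contains all ordered pairs (a, b).
|A x B| = |A| * |B| = 43 * 10 = 430

430


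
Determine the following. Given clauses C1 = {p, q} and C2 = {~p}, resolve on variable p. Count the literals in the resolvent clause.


Remove p from C1 and ~p from C2.
C1 remainder: {q}
C2 remainder: {}
Union (resolvent): {q}
Resolvent has 1 literal(s).

1


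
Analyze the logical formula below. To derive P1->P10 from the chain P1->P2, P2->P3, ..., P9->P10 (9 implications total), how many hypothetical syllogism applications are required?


With 9 implications in a chain connecting 10 propositions:
P1->P2, P2->P3, ..., P9->P10
Steps needed = (number of implications) - 1 = 9 - 1 = 8

8


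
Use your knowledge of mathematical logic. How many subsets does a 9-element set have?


The power set of a set with n elements has 2^n elements.
|P(S)| = 2^9 = 512

512


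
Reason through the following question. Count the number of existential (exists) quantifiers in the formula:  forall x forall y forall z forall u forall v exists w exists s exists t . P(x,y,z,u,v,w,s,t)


Quantifier prefix: forall x forall y forall z forall u forall v exists w exists s exists t
Mark each quantifier type:
  U U U U U E E E
Universal count = 5, Existential count = 3
Asked for existential (exists) quantifiers: 3

3


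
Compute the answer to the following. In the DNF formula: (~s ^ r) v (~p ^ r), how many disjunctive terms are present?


A DNF formula is a disjunction of terms (conjunctions).
Terms are separated by v.
Counting the disjuncts: 2 terms.

2


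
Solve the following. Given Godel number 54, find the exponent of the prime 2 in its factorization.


Factorize 54 by dividing by 2 repeatedly.
Division steps: 2 divides 54 exactly 1 time(s).
Exponent of 2 = 1

1


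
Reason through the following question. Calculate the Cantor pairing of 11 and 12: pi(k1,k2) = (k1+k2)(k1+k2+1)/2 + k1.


k1 + k2 = 23
(k1+k2)(k1+k2+1)/2 = 23 * 24 / 2 = 276
pi = 276 + 11 = 287

287


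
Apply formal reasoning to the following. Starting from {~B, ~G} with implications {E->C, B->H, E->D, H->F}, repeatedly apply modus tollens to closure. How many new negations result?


Initial negated facts: {~B, ~G}
Apply modus tollens to closure:
  (no implication fires)
Final negated: {~B, ~G}
New negations: {(none)}
Count = 0

0


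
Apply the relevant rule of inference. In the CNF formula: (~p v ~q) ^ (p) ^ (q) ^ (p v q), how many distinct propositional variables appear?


Identify each variable that appears in the formula.
Variables found: p, q
Count = 2

2


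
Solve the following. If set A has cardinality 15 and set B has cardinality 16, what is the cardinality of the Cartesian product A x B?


The Cartesian product A x B contains all ordered pairs (a, b).
|A x B| = |A| * |B| = 15 * 16 = 240

240


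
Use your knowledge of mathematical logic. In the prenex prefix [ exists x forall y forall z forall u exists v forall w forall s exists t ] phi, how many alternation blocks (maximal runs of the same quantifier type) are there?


Quantifier-type sequence: E A A A E A A E  (A=forall, E=exists)
Group into maximal same-type runs:
  Ex1 | Ax3 | Ex1 | Ax2 | Ex1
Number of blocks = 5

5


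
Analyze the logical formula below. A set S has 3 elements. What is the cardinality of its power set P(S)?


The power set of a set with n elements has 2^n elements.
|P(S)| = 2^3 = 8

8


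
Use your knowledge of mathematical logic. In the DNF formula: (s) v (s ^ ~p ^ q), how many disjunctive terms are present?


A DNF formula is a disjunction of terms (conjunctions).
Terms are separated by v.
Counting the disjuncts: 2 terms.

2


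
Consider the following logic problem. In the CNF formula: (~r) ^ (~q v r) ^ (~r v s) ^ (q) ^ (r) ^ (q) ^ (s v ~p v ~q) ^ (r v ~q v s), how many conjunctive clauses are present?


A CNF formula is a conjunction of clauses.
Clauses are separated by ^.
Counting the conjuncts: 8 clauses.

8


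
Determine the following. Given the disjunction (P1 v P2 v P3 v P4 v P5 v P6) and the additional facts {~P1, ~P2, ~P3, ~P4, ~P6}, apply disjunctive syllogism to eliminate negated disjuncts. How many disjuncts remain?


Original disjuncts (6): P1, P2, P3, P4, P5, P6
Negated (eliminate): ~P1, ~P2, ~P3, ~P4, ~P6
Remaining disjuncts: P5
Count = 6 - 5 = 1

1


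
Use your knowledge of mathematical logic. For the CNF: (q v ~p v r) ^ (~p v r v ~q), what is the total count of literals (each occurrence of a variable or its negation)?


Counting literals in each clause:
Clause 1: 3 literal(s)
Clause 2: 3 literal(s)
Total = 6

6


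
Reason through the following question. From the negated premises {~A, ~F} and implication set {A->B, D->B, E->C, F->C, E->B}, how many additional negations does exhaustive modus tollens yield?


Initial negated facts: {~A, ~F}
Apply modus tollens to closure:
  (no implication fires)
Final negated: {~A, ~F}
New negations: {(none)}
Count = 0

0


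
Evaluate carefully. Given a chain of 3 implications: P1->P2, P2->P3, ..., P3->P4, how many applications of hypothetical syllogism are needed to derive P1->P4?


With 3 implications in a chain connecting 4 propositions:
P1->P2, P2->P3, ..., P3->P4
Steps needed = (number of implications) - 1 = 3 - 1 = 2

2


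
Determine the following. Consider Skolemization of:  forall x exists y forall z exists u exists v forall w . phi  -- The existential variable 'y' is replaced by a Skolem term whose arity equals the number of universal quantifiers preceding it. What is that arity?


Quantifier prefix: forall x exists y forall z exists u exists v forall w
'y' is existentially quantified at position 2.
Universal variables preceding it: x
Skolem function arity = 1

1


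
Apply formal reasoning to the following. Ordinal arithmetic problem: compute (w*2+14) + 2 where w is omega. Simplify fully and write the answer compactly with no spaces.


Compute (w*2+14) + 2.
Ordinal + is associative but NOT commutative; for finite n>0, n + w = w but w + n stays w+n.
By associativity: (w*2+14) + 2 = w*2 + (14+2) = w*2+16.
Result = w*2+16

w*2+16


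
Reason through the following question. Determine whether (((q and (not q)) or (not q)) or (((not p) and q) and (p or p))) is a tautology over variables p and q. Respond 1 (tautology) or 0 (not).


Check all 4 assignments:
p=0, q=0: 1
p=0, q=1: 0
p=1, q=0: 1
p=1, q=1: 0
Satisfying count = 2/4.
Tautology iff count = 4: no.

0


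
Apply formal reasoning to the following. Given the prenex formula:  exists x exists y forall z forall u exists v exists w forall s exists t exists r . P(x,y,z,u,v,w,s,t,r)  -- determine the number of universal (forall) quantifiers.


Quantifier prefix: exists x exists y forall z forall u exists v exists w forall s exists t exists r
Mark each quantifier type:
  E E U U E E U E E
Universal count = 3, Existential count = 6
Asked for universal (forall) quantifiers: 3

3


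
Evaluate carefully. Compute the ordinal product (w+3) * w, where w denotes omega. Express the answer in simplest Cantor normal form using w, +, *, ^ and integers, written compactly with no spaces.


Compute (w+3) * w.
Ordinal * is associative and left-distributive over +, but NOT commutative; for finite n>1, n*w = w but w*n stays w*n.
(w+3) * w = sup{(w+3)*k : k<w} = sup{w*k+3} = w^2 (the +3 tail is absorbed in the limit).
Result = w^2

w^2


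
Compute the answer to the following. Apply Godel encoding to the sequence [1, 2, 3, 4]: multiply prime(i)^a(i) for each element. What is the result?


Encode each element as an exponent of the corresponding prime:
  2^1 = 2
  3^2 = 9
  5^3 = 125
  7^4 = 2401
Product = 2 * 9 * 125 * 2401 = 5402250

5402250


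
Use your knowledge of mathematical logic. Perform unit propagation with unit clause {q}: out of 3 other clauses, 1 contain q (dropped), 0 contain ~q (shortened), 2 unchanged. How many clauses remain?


Satisfied (removed): 1
Shortened (remain): 0
Unchanged (remain): 2
Remaining = 0 + 2 = 2

2


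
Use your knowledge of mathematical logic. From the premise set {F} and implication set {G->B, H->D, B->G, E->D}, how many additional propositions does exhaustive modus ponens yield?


Initial facts: {F}
Apply modus ponens to closure:
  (no implication fires)
Final known: {F}
New propositions: {(none)}
Count = 0

0


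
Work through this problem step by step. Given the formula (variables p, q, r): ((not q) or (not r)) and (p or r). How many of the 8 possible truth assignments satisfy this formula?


Evaluate all 8 assignments for p, q, r:
p=0, q=0, r=0: 0
p=0, q=0, r=1: 1
p=0, q=1, r=0: 0
p=0, q=1, r=1: 0
p=1, q=0, r=0: 1
p=1, q=0, r=1: 1
p=1, q=1, r=0: 1
p=1, q=1, r=1: 0
Satisfying count = 4

4


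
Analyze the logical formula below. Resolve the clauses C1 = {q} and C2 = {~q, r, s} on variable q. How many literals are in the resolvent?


Remove q from C1 and ~q from C2.
C1 remainder: {}
C2 remainder: {r, s}
Union (resolvent): {r, s}
Resolvent has 2 literal(s).

2


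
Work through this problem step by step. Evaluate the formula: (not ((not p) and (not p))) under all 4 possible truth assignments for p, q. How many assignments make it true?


Check all 4 assignments:
p=0, q=0: 0
p=0, q=1: 0
p=1, q=0: 1
p=1, q=1: 1
Count of True = 2

2


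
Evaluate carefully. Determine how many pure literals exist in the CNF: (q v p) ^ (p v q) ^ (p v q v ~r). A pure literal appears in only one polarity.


Check each variable for pure literal status:
p: pure positive
q: pure positive
r: pure negative
Pure literal count = 3

3


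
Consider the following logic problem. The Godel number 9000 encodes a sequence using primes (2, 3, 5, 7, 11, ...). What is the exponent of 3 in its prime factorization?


Factorize 9000 by dividing by 3 repeatedly.
Division steps: 3 divides 9000 exactly 2 time(s).
Exponent of 3 = 2

2


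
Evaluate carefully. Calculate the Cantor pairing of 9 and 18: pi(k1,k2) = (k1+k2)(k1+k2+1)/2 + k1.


k1 + k2 = 27
(k1+k2)(k1+k2+1)/2 = 27 * 28 / 2 = 378
pi = 378 + 9 = 387

387


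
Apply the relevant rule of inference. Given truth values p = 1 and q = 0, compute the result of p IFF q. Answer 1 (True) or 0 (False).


p = 1, q = 0
Operation: p IFF q
Evaluate: 1 IFF 0 = 0

0


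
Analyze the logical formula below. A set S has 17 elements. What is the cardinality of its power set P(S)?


The power set of a set with n elements has 2^n elements.
|P(S)| = 2^17 = 131072

131072


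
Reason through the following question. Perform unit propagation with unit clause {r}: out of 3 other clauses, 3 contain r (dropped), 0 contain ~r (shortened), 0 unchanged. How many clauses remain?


Satisfied (removed): 3
Shortened (remain): 0
Unchanged (remain): 0
Remaining = 0 + 0 = 0

0


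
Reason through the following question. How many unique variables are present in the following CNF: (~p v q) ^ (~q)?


Identify each variable that appears in the formula.
Variables found: p, q
Count = 2

2


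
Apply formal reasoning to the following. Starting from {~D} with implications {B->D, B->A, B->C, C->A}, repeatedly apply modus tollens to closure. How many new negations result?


Initial negated facts: {~D}
Apply modus tollens to closure:
  ~D and B->D  =>  ~B
Final negated: {~B, ~D}
New negations: {~B}
Count = 1

1


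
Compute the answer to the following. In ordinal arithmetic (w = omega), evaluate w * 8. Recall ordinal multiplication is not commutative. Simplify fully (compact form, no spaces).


Compute w * 8.
Ordinal * is associative and left-distributive over +, but NOT commutative; for finite n>1, n*w = w but w*n stays w*n.
w * 8 means 8 copies of w concatenated: w*8.
Result = w*8

w*8


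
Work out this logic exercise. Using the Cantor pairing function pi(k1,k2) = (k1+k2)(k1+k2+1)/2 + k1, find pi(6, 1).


k1 + k2 = 7
(k1+k2)(k1+k2+1)/2 = 7 * 8 / 2 = 28
pi = 28 + 6 = 34

34
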